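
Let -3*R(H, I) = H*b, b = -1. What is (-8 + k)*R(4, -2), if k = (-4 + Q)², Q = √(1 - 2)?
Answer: 28/3 - 32*I/3 ≈ 9.3333 - 10.667*I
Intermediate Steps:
Q = I (Q = √(-1) = I ≈ 1.0*I)
k = (-4 + I)² ≈ 15.0 - 8.0*I
R(H, I) = H/3 (R(H, I) = -H*(-1)/3 = -(-1)*H/3 = H/3)
(-8 + k)*R(4, -2) = (-8 + (4 - I)²)*((⅓)*4) = (-8 + (4 - I)²)*(4/3) = -32/3 + 4*(4 - I)²/3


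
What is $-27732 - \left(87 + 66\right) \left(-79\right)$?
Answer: $-15645$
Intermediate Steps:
$-27732 - \left(87 + 66\right) \left(-79\right) = -27732 - 153 \left(-79\right) = -27732 - -12087 = -27732 + 12087 = -15645$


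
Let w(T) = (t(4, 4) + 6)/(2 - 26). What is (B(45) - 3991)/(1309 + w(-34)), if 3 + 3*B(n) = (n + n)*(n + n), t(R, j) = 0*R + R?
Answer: -15504/15703 ≈ -0.98733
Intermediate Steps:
t(R, j) = R (t(R, j) = 0 + R = R)
w(T) = -5/12 (w(T) = (4 + 6)/(2 - 26) = 10/(-24) = 10*(-1/24) = -5/12)
B(n) = -1 + 4*n²/3 (B(n) = -1 + ((n + n)*(n + n))/3 = -1 + ((2*n)*(2*n))/3 = -1 + (4*n²)/3 = -1 + 4*n²/3)
(B(45) - 3991)/(1309 + w(-34)) = ((-1 + (4/3)*45²) - 3991)/(1309 - 5/12) = ((-1 + (4/3)*2025) - 3991)/(15703/12) = ((-1 + 2700) - 3991)*(12/15703) = (2699 - 3991)*(12/15703) = -1292*12/15703 = -15504/15703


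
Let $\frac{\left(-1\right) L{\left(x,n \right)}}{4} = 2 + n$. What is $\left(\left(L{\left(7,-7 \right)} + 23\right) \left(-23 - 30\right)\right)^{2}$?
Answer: $5193841$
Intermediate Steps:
$L{\left(x,n \right)} = -8 - 4 n$ ($L{\left(x,n \right)} = - 4 \left(2 + n\right) = -8 - 4 n$)
$\left(\left(L{\left(7,-7 \right)} + 23\right) \left(-23 - 30\right)\right)^{2} = \left(\left(\left(-8 - -28\right) + 23\right) \left(-23 - 30\right)\right)^{2} = \left(\left(\left(-8 + 28\right) + 23\right) \left(-53\right)\right)^{2} = \left(\left(20 + 23\right) \left(-53\right)\right)^{2} = \left(43 \left(-53\right)\right)^{2} = \left(-2279\right)^{2} = 5193841$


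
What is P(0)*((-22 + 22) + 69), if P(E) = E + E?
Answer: 0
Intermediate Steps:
P(E) = 2*E
P(0)*((-22 + 22) + 69) = (2*0)*((-22 + 22) + 69) = 0*(0 + 69) = 0*69 = 0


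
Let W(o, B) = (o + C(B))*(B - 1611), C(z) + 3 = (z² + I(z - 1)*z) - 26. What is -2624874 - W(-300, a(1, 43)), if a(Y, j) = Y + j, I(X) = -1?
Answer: -175653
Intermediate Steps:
C(z) = -29 + z² - z (C(z) = -3 + ((z² - z) - 26) = -3 + (-26 + z² - z) = -29 + z² - z)
W(o, B) = (-1611 + B)*(-29 + o + B² - B) (W(o, B) = (o + (-29 + B² - B))*(B - 1611) = (-29 + o + B² - B)*(-1611 + B) = (-1611 + B)*(-29 + o + B² - B))
-2624874 - W(-300, a(1, 43)) = -2624874 - (46719 + (1 + 43)³ - 1612*(1 + 43)² - 1611*(-300) + 1582*(1 + 43) + (1 + 43)*(-300)) = -2624874 - (46719 + 44³ - 1612*44² + 483300 + 1582*44 + 44*(-300)) = -2624874 - (46719 + 85184 - 1612*1936 + 483300 + 69608 - 13200) = -2624874 - (46719 + 85184 - 3120832 + 483300 + 69608 - 13200) = -2624874 - 1*(-2449221) = -2624874 + 2449221 = -175653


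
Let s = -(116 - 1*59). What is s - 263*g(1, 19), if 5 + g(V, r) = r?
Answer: -3739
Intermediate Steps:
g(V, r) = -5 + r
s = -57 (s = -(116 - 59) = -1*57 = -57)
s - 263*g(1, 19) = -57 - 263*(-5 + 19) = -57 - 263*14 = -57 - 3682 = -3739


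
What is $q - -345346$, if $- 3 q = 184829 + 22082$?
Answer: $\frac{829127}{3} \approx 2.7638 \cdot 10^{5}$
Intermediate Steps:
$q = - \frac{206911}{3}$ ($q = - \frac{184829 + 22082}{3} = \left(- \frac{1}{3}\right) 206911 = - \frac{206911}{3} \approx -68970.0$)
$q - -345346 = - \frac{206911}{3} - -345346 = - \frac{206911}{3} + 345346 = \frac{829127}{3}$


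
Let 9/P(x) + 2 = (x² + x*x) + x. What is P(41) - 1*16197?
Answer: -55085988/3401 ≈ -16197.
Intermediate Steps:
P(x) = 9/(-2 + x + 2*x²) (P(x) = 9/(-2 + ((x² + x*x) + x)) = 9/(-2 + ((x² + x²) + x)) = 9/(-2 + (2*x² + x)) = 9/(-2 + (x + 2*x²)) = 9/(-2 + x + 2*x²))
P(41) - 1*16197 = 9/(-2 + 41 + 2*41²) - 1*16197 = 9/(-2 + 41 + 2*1681) - 16197 = 9/(-2 + 41 + 3362) - 16197 = 9/3401 - 16197 = -55085988/3401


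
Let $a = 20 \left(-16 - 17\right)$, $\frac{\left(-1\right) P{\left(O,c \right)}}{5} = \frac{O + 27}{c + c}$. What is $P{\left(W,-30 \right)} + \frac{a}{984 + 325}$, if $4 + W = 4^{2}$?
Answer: $\frac{1307}{476} \approx 2.7458$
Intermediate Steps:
$W = 12$ ($W = -4 + 4^{2} = -4 + 16 = 12$)
$P{\left(O,c \right)} = - \frac{5 \left(27 + O\right)}{2 c}$ ($P{\left(O,c \right)} = - 5 \frac{O + 27}{c + c} = - 5 \frac{27 + O}{2 c} = - \frac{5 \left(27 + O\right)}{2 c}$)
$a = -660$ ($a = 20 \left(-33\right) = -660$)
$P{\left(W,-30 \right)} + \frac{a}{984 + 325} = \frac{5 \left(-27 - 12\right)}{2 \left(-30\right)} + \frac{1}{984 + 325} \left(-660\right) = \frac{5}{2} \left(- \frac{1}{30}\right) \left(-27 - 12\right) + \frac{1}{1309} \left(-660\right) = \frac{5}{2} \left(- \frac{1}{30}\right) \left(-39\right) + \frac{1}{1309} \left(-660\right) = \frac{13}{4} - \frac{60}{119} = \frac{1307}{476}$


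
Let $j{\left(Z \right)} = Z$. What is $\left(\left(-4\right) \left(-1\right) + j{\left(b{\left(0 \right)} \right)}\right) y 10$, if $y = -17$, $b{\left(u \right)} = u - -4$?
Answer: $-1360$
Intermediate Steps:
$b{\left(u \right)} = 4 + u$ ($b{\left(u \right)} = u + 4 = 4 + u$)
$\left(\left(-4\right) \left(-1\right) + j{\left(b{\left(0 \right)} \right)}\right) y 10 = \left(\left(-4\right) \left(-1\right) + \left(4 + 0\right)\right) \left(-17\right) 10 = \left(4 + 4\right) \left(-17\right) 10 = 8 \left(-17\right) 10 = \left(-136\right) 10 = -1360$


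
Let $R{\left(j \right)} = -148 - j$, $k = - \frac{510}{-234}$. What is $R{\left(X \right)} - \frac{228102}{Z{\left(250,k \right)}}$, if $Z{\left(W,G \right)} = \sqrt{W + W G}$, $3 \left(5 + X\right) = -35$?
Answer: $- \frac{394}{3} - \frac{114051 \sqrt{12090}}{1550} \approx -8221.9$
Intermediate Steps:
$X = - \frac{50}{3}$ ($X = -5 + \frac{1}{3} \left(-35\right) = -5 - \frac{35}{3} = - \frac{50}{3} \approx -16.667$)
$k = \frac{85}{39}$ ($k = \left(-510\right) \left(- \frac{1}{234}\right) = \frac{85}{39} \approx 2.1795$)
$Z{\left(W,G \right)} = \sqrt{W + G W}$
$R{\left(X \right)} - \frac{228102}{Z{\left(250,k \right)}} = \left(-148 - - \frac{50}{3}\right) - \frac{228102}{\sqrt{250 \left(1 + \frac{85}{39}\right)}} = \left(-148 + \frac{50}{3}\right) - \frac{228102}{\sqrt{250 \cdot \frac{124}{39}}} = - \frac{394}{3} - \frac{228102}{\sqrt{\frac{31000}{39}}} = - \frac{394}{3} - \frac{228102}{\frac{10}{39} \sqrt{12090}} = - \frac{394}{3} - 228102 \frac{\sqrt{12090}}{3100} = - \frac{394}{3} - \frac{114051 \sqrt{12090}}{1550}$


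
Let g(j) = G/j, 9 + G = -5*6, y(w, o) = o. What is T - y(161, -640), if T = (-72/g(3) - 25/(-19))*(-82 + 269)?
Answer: 474671/247 ≈ 1921.7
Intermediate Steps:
G = -39 (G = -9 - 5*6 = -9 - 30 = -39)
g(j) = -39/j
T = 316591/247 (T = (-72/((-39/3)) - 25/(-19))*(-82 + 269) = (-72/((-39*1/3)) - 25*(-1/19))*187 = (-72/(-13) + 25/19)*187 = (-72*(-1/13) + 25/19)*187 = (72/13 + 25/19)*187 = (1693/247)*187 = 316591/247 ≈ 1281.7)
T - y(161, -640) = 316591/247 - 1*(-640) = 316591/247 + 640 = 474671/247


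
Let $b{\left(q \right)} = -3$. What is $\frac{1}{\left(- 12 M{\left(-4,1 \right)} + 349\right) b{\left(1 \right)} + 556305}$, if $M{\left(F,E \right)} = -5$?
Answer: $\frac{1}{555078} \approx 1.8015 \cdot 10^{-6}$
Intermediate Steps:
$\frac{1}{\left(- 12 M{\left(-4,1 \right)} + 349\right) b{\left(1 \right)} + 556305} = \frac{1}{\left(\left(-12\right) \left(-5\right) + 349\right) \left(-3\right) + 556305} = \frac{1}{\left(60 + 349\right) \left(-3\right) + 556305} = \frac{1}{409 \left(-3\right) + 556305} = \frac{1}{-1227 + 556305} = \frac{1}{555078}$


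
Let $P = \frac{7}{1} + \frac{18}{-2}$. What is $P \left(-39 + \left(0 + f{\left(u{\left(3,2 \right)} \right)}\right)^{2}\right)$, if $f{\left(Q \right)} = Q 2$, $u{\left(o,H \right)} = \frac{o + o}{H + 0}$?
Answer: $6$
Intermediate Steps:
$u{\left(o,H \right)} = \frac{2 o}{H}$
$P = -2$ ($P = 7 \cdot 1 + 18 \left(- \frac{1}{2}\right) = 7 - 9 = -2$)
$f{\left(Q \right)} = 2 Q$
$P \left(-39 + \left(0 + f{\left(u{\left(3,2 \right)} \right)}\right)^{2}\right) = - 2 \left(-39 + \left(0 + 2 \cdot 2 \cdot 3 \cdot \frac{1}{2}\right)^{2}\right) = - 2 \left(-39 + \left(0 + 2 \cdot 3\right)^{2}\right) = - 2 \left(-39 + \left(0 + 6\right)^{2}\right) = - 2 \left(-39 + 6^{2}\right) = - 2 \left(-39 + 36\right) = \left(-2\right) \left(-3\right) = 6$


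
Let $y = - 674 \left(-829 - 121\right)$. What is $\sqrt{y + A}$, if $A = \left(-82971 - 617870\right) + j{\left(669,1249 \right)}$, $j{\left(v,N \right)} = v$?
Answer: $4 i \sqrt{3742} \approx 244.69 i$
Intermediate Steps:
$y = 640300$ ($y = - 674 \left(-829 - 121\right) = \left(-674\right) \left(-950\right) = 640300$)
$A = -700172$ ($A = \left(-82971 - 617870\right) + 669 = -700841 + 669 = -700172$)
$\sqrt{y + A} = \sqrt{640300 - 700172} = \sqrt{-59872} = 4 i \sqrt{3742}$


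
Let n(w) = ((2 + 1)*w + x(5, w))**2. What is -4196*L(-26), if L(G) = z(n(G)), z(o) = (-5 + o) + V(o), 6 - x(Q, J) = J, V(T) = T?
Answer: -17736492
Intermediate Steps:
x(Q, J) = 6 - J
n(w) = (6 + 2*w)**2 (n(w) = ((2 + 1)*w + (6 - w))**2 = (3*w + (6 - w))**2 = (6 + 2*w)**2)
z(o) = -5 + 2*o (z(o) = (-5 + o) + o = -5 + 2*o)
L(G) = -5 + 8*(3 + G)**2 (L(G) = -5 + 2*(4*(3 + G)**2) = -5 + 8*(3 + G)**2)
-4196*L(-26) = -4196*(-5 + 8*(3 - 26)**2) = -4196*(-5 + 8*(-23)**2) = -4196*(-5 + 8*529) = -4196*(-5 + 4232) = -4196*4227 = -17736492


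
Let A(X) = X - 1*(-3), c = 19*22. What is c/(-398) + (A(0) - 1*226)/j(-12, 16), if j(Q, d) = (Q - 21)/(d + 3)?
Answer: 836266/6567 ≈ 127.34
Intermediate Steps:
c = 418
A(X) = 3 + X (A(X) = X + 3 = 3 + X)
j(Q, d) = (-21 + Q)/(3 + d)
c/(-398) + (A(0) - 1*226)/j(-12, 16) = 418/(-398) + ((3 + 0) - 1*226)/(((-21 - 12)/(3 + 16))) = 418*(-1/398) + (3 - 226)/((-33/19)) = -209/199 - 223/((1/19)*(-33)) = -209/199 - 223/(-33/19) = -209/199 - 223*(-19/33) = -209/199 + 4237/33 = 836266/6567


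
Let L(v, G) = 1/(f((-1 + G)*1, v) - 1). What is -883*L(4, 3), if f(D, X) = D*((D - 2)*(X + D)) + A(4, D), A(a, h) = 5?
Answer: -883/4 ≈ -220.75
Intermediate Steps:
f(D, X) = 5 + D*(-2 + D)*(D + X) (f(D, X) = D*((D - 2)*(X + D)) + 5 = D*((-2 + D)*(D + X)) + 5 = D*(-2 + D)*(D + X) + 5 = 5 + D*(-2 + D)*(D + X))
L(v, G) = 1/(4 + (-1 + G)³ - 2*(-1 + G)² + v*(-1 + G)² - 2*v*(-1 + G)) (L(v, G) = 1/((5 + ((-1 + G)*1)³ - 2*(-1 + G)² + v*((-1 + G)*1)² - 2*(-1 + G)*1*v) - 1) = 1/((5 + (-1 + G)³ - 2*(-1 + G)² + v*(-1 + G)² - 2*(-1 + G)*v) - 1) = 1/((5 + (-1 + G)³ - 2*(-1 + G)² + v*(-1 + G)² - 2*v*(-1 + G)) - 1) = 1/(4 + (-1 + G)³ - 2*(-1 + G)² + v*(-1 + G)² - 2*v*(-1 + G)))
-883*L(4, 3) = -883/(4 + (-1 + 3)³ - 2*(-1 + 3)² + 4*(-1 + 3)² - 2*4*(-1 + 3)) = -883/(4 + 2³ - 2*2² + 4*2² - 2*4*2) = -883/(4 + 8 - 2*4 + 4*4 - 16) = -883/(4 + 8 - 8 + 16 - 16) = -883/4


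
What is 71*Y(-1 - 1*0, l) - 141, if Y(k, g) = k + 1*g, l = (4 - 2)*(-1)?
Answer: -354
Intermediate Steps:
l = -2 (l = 2*(-1) = -2)
Y(k, g) = g + k (Y(k, g) = k + g = g + k)
71*Y(-1 - 1*0, l) - 141 = 71*(-2 + (-1 - 1*0)) - 141 = 71*(-2 + (-1 + 0)) - 141 = 71*(-2 - 1) - 141 = 71*(-3) - 141 = -213 - 141 = -354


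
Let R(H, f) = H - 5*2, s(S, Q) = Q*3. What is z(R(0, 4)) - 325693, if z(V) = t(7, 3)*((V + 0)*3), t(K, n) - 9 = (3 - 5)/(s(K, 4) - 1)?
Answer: -3585533/11 ≈ -3.2596e+5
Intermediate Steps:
s(S, Q) = 3*Q
R(H, f) = -10 + H (R(H, f) = H - 10 = -10 + H)
t(K, n) = 97/11 (t(K, n) = 9 + (3 - 5)/(3*4 - 1) = 9 - 2/(12 - 1) = 9 - 2/11 = 97/11)
z(V) = 291*V/11 (z(V) = 97*((V + 0)*3)/11 = 97*(V*3)/11 = 97*(3*V)/11 = 291*V/11)
z(R(0, 4)) - 325693 = 291*(-10 + 0)/11 - 325693 = (291/11)*(-10) - 325693 = -2910/11 - 325693 = -3585533/11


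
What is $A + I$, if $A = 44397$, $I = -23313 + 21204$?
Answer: $42288$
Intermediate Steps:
$I = -2109$
$A + I = 44397 - 2109 = 42288$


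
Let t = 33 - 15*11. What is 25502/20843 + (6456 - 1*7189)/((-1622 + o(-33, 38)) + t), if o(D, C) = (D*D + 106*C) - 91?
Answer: 68164625/68198296 ≈ 0.99951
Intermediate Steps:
o(D, C) = -91 + D² + 106*C (o(D, C) = (D² + 106*C) - 91 = -91 + D² + 106*C)
t = -132 (t = 33 - 165 = -132)
25502/20843 + (6456 - 1*7189)/((-1622 + o(-33, 38)) + t) = 25502/20843 + (6456 - 1*7189)/((-1622 + (-91 + (-33)² + 106*38)) - 132) = 25502*(1/20843) + (6456 - 7189)/((-1622 + (-91 + 1089 + 4028)) - 132) = 25502/20843 - 733/((-1622 + 5026) - 132) = 25502/20843 - 733/(3404 - 132) = 25502/20843 - 733/3272 = 68164625/68198296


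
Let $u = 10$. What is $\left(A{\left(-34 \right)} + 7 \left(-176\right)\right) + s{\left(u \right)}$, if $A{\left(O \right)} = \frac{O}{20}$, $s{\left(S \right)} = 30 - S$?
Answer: $- \frac{12137}{10} \approx -1213.7$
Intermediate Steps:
$A{\left(O \right)} = \frac{O}{20}$ ($A{\left(O \right)} = O \frac{1}{20} = \frac{O}{20}$)
$\left(A{\left(-34 \right)} + 7 \left(-176\right)\right) + s{\left(u \right)} = \left(\frac{1}{20} \left(-34\right) + 7 \left(-176\right)\right) + \left(30 - 10\right) = \left(- \frac{17}{10} - 1232\right) + \left(30 - 10\right) = - \frac{12337}{10} + 20 = - \frac{12137}{10}$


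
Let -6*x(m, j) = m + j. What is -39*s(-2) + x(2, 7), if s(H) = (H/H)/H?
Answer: 18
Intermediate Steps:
x(m, j) = -j/6 - m/6 (x(m, j) = -(m + j)/6 = -(j + m)/6 = -j/6 - m/6)
s(H) = 1/H
-39*s(-2) + x(2, 7) = -39/(-2) + (-⅙*7 - ⅙*2) = -39*(-½) + (-7/6 - ⅓) = 39/2 - 3/2 = 18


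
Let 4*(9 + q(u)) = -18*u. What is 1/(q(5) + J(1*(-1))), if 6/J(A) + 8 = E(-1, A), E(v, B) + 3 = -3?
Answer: -14/447 ≈ -0.031320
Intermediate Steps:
E(v, B) = -6 (E(v, B) = -3 - 3 = -6)
q(u) = -9 - 9*u/2 (q(u) = -9 + (-18*u)/4 = -9 - 9*u/2)
J(A) = -3/7 (J(A) = 6/(-8 - 6) = 6/(-14) = 6*(-1/14) = -3/7)
1/(q(5) + J(1*(-1))) = 1/((-9 - 9/2*5) - 3/7) = 1/((-9 - 45/2) - 3/7) = 1/(-63/2 - 3/7) = 1/(-447/14) = -14/447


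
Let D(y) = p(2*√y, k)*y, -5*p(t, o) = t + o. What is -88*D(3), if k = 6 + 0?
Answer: 1584/5 + 528*√3/5 ≈ 499.70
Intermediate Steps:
k = 6
p(t, o) = -o/5 - t/5 (p(t, o) = -(t + o)/5 = -(o + t)/5 = -o/5 - t/5)
D(y) = y*(-6/5 - 2*√y/5) (D(y) = (-⅕*6 - 2*√y/5)*y = (-6/5 - 2*√y/5)*y = y*(-6/5 - 2*√y/5))
-88*D(3) = -(-176)*3*(3 + √3)/5 = -88*(-18/5 - 6*√3/5) = 1584/5 + 528*√3/5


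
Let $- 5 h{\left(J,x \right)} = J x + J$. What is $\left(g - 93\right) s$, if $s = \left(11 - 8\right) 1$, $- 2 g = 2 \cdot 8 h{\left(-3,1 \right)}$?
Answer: $- \frac{1539}{5} \approx -307.8$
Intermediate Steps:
$h{\left(J,x \right)} = - \frac{J}{5} - \frac{J x}{5}$ ($h{\left(J,x \right)} = - \frac{J x + J}{5} = - \frac{J + J x}{5} = - \frac{J}{5} - \frac{J x}{5}$)
$g = - \frac{48}{5}$ ($g = - \frac{2 \cdot 8 \left(\left(- \frac{1}{5}\right) \left(-3\right) \left(1 + 1\right)\right)}{2} = - \frac{16 \left(\left(- \frac{1}{5}\right) \left(-3\right) 2\right)}{2} = - \frac{16 \cdot \frac{6}{5}}{2} = \left(- \frac{1}{2}\right) \frac{96}{5} = - \frac{48}{5} \approx -9.6$)
$s = 3$ ($s = 3 \cdot 1 = 3$)
$\left(g - 93\right) s = \left(- \frac{48}{5} - 93\right) 3 = \left(- \frac{513}{5}\right) 3 = - \frac{1539}{5}$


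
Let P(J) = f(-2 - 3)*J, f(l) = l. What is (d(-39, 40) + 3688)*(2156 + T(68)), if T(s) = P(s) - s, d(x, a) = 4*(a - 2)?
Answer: 6712320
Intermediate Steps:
d(x, a) = -8 + 4*a (d(x, a) = 4*(-2 + a) = -8 + 4*a)
P(J) = -5*J (P(J) = (-2 - 3)*J = -5*J)
T(s) = -6*s (T(s) = -5*s - s = -6*s)
(d(-39, 40) + 3688)*(2156 + T(68)) = ((-8 + 4*40) + 3688)*(2156 - 6*68) = ((-8 + 160) + 3688)*(2156 - 408) = (152 + 3688)*1748 = 3840*1748 = 6712320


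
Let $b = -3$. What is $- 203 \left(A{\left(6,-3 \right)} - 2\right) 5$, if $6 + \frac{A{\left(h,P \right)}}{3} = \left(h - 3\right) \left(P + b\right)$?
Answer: $75110$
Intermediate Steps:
$A{\left(h,P \right)} = -18 + 3 \left(-3 + P\right) \left(-3 + h\right)$ ($A{\left(h,P \right)} = -18 + 3 \left(h - 3\right) \left(P - 3\right) = -18 + 3 \left(-3 + h\right) \left(-3 + P\right) = -18 + 3 \left(-3 + P\right) \left(-3 + h\right)$)
$- 203 \left(A{\left(6,-3 \right)} - 2\right) 5 = - 203 \left(\left(9 - -27 - 54 + 3 \left(-3\right) 6\right) - 2\right) 5 = - 203 \left(\left(9 + 27 - 54 - 54\right) - 2\right) 5 = - 203 \left(-72 - 2\right) 5 = - 203 \left(\left(-74\right) 5\right) = \left(-203\right) \left(-370\right) = 75110$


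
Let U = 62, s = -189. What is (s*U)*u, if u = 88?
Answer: -1031184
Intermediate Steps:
(s*U)*u = -189*62*88 = -11718*88 = -1031184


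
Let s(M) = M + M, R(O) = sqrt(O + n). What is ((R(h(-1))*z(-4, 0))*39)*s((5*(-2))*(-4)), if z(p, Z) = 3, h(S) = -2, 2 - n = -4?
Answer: 18720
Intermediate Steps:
n = 6 (n = 2 - 1*(-4) = 2 + 4 = 6)
R(O) = sqrt(6 + O) (R(O) = sqrt(O + 6) = sqrt(6 + O))
s(M) = 2*M
((R(h(-1))*z(-4, 0))*39)*s((5*(-2))*(-4)) = ((sqrt(6 - 2)*3)*39)*(2*((5*(-2))*(-4))) = ((sqrt(4)*3)*39)*(2*(-10*(-4))) = ((2*3)*39)*(2*40) = (6*39)*80 = 234*80 = 18720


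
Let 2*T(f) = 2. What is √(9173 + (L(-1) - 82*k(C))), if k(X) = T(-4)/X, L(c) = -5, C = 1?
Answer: √9086 ≈ 95.321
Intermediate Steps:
T(f) = 1 (T(f) = (½)*2 = 1)
k(X) = 1/X
√(9173 + (L(-1) - 82*k(C))) = √(9173 + (-5 - 82/1)) = √(9173 + (-5 - 82*1)) = √(9173 + (-5 - 82)) = √(9173 - 87) = √9086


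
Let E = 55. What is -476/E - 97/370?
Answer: -36291/4070 ≈ -8.9167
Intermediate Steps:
-476/E - 97/370 = -476/55 - 97/370 = -36291/4070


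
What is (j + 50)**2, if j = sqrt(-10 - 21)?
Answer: (50 + I*sqrt(31))**2 ≈ 2469.0 + 556.78*I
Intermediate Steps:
j = I*sqrt(31) (j = sqrt(-31) = I*sqrt(31) ≈ 5.5678*I)
(j + 50)**2 = (I*sqrt(31) + 50)**2 = (50 + I*sqrt(31))**2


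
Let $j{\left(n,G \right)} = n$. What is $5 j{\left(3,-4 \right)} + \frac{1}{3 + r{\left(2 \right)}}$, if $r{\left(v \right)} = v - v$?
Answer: $\frac{46}{3} \approx 15.333$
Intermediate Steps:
$r{\left(v \right)} = 0$
$5 j{\left(3,-4 \right)} + \frac{1}{3 + r{\left(2 \right)}} = 5 \cdot 3 + \frac{1}{3 + 0} = 15 + \frac{1}{3} = \frac{46}{3}$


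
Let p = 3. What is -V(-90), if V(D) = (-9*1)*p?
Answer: 27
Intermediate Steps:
V(D) = -27 (V(D) = -9*1*3 = -9*3 = -27)
-V(-90) = -1*(-27) = 27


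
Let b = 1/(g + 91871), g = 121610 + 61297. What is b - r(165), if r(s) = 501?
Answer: -137663777/274778 ≈ -501.00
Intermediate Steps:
g = 182907
b = 1/274778 (b = 1/(182907 + 91871) = 1/274778 ≈ 3.6393e-6)
b - r(165) = 1/274778 - 1*501 = 1/274778 - 501 = -137663777/274778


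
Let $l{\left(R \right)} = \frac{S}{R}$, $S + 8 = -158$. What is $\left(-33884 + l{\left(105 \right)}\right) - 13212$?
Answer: $- \frac{4945246}{105} \approx -47098.0$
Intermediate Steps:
$S = -166$ ($S = -8 - 158 = -166$)
$l{\left(R \right)} = - \frac{166}{R}$
$\left(-33884 + l{\left(105 \right)}\right) - 13212 = \left(-33884 - \frac{166}{105}\right) - 13212 = - \frac{3557986}{105} - 13212 = - \frac{4945246}{105}$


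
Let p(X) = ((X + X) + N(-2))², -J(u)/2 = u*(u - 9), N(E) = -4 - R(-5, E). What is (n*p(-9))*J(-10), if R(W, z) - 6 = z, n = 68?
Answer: -17467840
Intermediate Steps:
R(W, z) = 6 + z
N(E) = -10 - E (N(E) = -4 - (6 + E) = -4 + (-6 - E) = -10 - E)
J(u) = -2*u*(-9 + u) (J(u) = -2*u*(u - 9) = -2*u*(-9 + u))
p(X) = (-8 + 2*X)² (p(X) = ((X + X) + (-10 - 1*(-2)))² = (2*X + (-10 + 2))² = (2*X - 8)² = (-8 + 2*X)²)
(n*p(-9))*J(-10) = (68*(4*(-4 - 9)²))*(2*(-10)*(9 - 1*(-10))) = (68*(4*(-13)²))*(2*(-10)*(9 + 10)) = (68*(4*169))*(2*(-10)*19) = (68*676)*(-380) = 45968*(-380) = -17467840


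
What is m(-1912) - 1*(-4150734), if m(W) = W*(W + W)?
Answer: 11462222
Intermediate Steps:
m(W) = 2*W² (m(W) = W*(2*W) = 2*W²)
m(-1912) - 1*(-4150734) = 2*(-1912)² - 1*(-4150734) = 2*3655744 + 4150734 = 7311488 + 4150734 = 11462222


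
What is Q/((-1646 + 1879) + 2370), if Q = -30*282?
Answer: -8460/2603 ≈ -3.2501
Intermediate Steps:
Q = -8460
Q/((-1646 + 1879) + 2370) = -8460/((-1646 + 1879) + 2370) = -8460/(233 + 2370) = -8460/2603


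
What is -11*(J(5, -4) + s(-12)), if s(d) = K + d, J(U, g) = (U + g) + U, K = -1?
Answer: 77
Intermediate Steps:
J(U, g) = g + 2*U
s(d) = -1 + d
-11*(J(5, -4) + s(-12)) = -11*((-4 + 2*5) + (-1 - 12)) = -11*((-4 + 10) - 13) = -11*(6 - 13) = -11*(-7) = 77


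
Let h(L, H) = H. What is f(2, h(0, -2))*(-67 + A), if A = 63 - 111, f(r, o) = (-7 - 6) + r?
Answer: 1265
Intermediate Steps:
f(r, o) = -13 + r
A = -48
f(2, h(0, -2))*(-67 + A) = (-13 + 2)*(-67 - 48) = -11*(-115) = 1265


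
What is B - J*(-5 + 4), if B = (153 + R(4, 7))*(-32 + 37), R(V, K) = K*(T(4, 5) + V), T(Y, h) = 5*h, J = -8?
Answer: 1772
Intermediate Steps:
R(V, K) = K*(25 + V) (R(V, K) = K*(5*5 + V) = K*(25 + V))
B = 1780 (B = (153 + 7*(25 + 4))*(-32 + 37) = (153 + 7*29)*5 = (153 + 203)*5 = 356*5 = 1780)
B - J*(-5 + 4) = 1780 - (-8)*(-5 + 4) = 1780 - (-8)*(-1) = 1780 - 1*8 = 1780 - 8 = 1772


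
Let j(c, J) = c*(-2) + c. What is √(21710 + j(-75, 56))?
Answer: √21785 ≈ 147.60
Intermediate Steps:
j(c, J) = -c (j(c, J) = -2*c + c = -c)
√(21710 + j(-75, 56)) = √(21710 - 1*(-75)) = √(21710 + 75) = √21785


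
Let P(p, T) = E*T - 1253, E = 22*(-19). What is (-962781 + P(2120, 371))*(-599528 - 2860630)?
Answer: 3872304339696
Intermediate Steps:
E = -418
P(p, T) = -1253 - 418*T (P(p, T) = -418*T - 1253 = -1253 - 418*T)
(-962781 + P(2120, 371))*(-599528 - 2860630) = (-962781 + (-1253 - 418*371))*(-599528 - 2860630) = (-962781 + (-1253 - 155078))*(-3460158) = (-962781 - 156331)*(-3460158) = -1119112*(-3460158) = 3872304339696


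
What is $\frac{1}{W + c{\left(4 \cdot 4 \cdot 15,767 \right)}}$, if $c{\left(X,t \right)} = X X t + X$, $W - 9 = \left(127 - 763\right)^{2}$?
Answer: $\frac{1}{44583945} \approx 2.243 \cdot 10^{-8}$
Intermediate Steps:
$W = 404505$ ($W = 9 + \left(127 - 763\right)^{2} = 9 + \left(-636\right)^{2} = 9 + 404496 = 404505$)
$c{\left(X,t \right)} = X + t X^{2}$ ($c{\left(X,t \right)} = X^{2} t + X = t X^{2} + X = X + t X^{2}$)
$\frac{1}{W + c{\left(4 \cdot 4 \cdot 15,767 \right)}} = \frac{1}{404505 + 4 \cdot 4 \cdot 15 \left(1 + 4 \cdot 4 \cdot 15 \cdot 767\right)} = \frac{1}{404505 + 16 \cdot 15 \left(1 + 16 \cdot 15 \cdot 767\right)} = \frac{1}{404505 + 240 \left(1 + 240 \cdot 767\right)} = \frac{1}{404505 + 240 \left(1 + 184080\right)} = \frac{1}{404505 + 240 \cdot 184081} = \frac{1}{404505 + 44179440} = \frac{1}{44583945}$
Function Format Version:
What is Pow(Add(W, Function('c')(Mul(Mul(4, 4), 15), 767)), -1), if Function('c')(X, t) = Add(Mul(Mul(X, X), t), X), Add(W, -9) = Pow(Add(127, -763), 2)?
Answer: Rational(1, 44583945) ≈ 2.2430e-8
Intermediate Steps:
W = 404505 (W = Add(9, Pow(Add(127, -763), 2)) = Add(9, Pow(-636, 2)) = Add(9, 404496) = 404505)
Function('c')(X, t) = Add(X, Mul(t, Pow(X, 2))) (Function('c')(X, t) = Add(Mul(Pow(X, 2), t), X) = Add(Mul(t, Pow(X, 2)), X) = Add(X, Mul(t, Pow(X, 2))))
Pow(Add(W, Function('c')(Mul(Mul(4, 4), 15), 767)), -1) = Pow(Add(404505, Mul(Mul(Mul(4, 4), 15), Add(1, Mul(Mul(Mul(4, 4), 15), 767)))), -1) = Pow(Add(404505, Mul(Mul(16, 15), Add(1, Mul(Mul(16, 15), 767)))), -1) = Pow(Add(404505, Mul(240, Add(1, Mul(240, 767)))), -1) = Pow(Add(404505, Mul(240, Add(1, 184080))), -1) = Pow(Add(404505, Mul(240, 184081)), -1) = Pow(Add(404505, 44179440), -1) = Pow(44583945, -1) = Rational(1, 44583945)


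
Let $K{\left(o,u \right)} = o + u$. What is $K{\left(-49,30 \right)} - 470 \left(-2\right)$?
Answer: $921$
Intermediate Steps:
$K{\left(-49,30 \right)} - 470 \left(-2\right) = \left(-49 + 30\right) - 470 \left(-2\right) = -19 - -940 = -19 + 940 = 921$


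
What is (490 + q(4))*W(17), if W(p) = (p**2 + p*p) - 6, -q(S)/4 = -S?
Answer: 289432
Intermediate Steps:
q(S) = 4*S (q(S) = -(-4)*S = 4*S)
W(p) = -6 + 2*p**2 (W(p) = (p**2 + p**2) - 6 = 2*p**2 - 6 = -6 + 2*p**2)
(490 + q(4))*W(17) = (490 + 4*4)*(-6 + 2*17**2) = (490 + 16)*(-6 + 2*289) = 506*(-6 + 578) = 506*572 = 289432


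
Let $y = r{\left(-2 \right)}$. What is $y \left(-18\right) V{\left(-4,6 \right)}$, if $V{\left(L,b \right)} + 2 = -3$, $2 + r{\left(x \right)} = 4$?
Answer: $180$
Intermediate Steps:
$r{\left(x \right)} = 2$ ($r{\left(x \right)} = -2 + 4 = 2$)
$y = 2$
$V{\left(L,b \right)} = -5$ ($V{\left(L,b \right)} = -2 - 3 = -5$)
$y \left(-18\right) V{\left(-4,6 \right)} = 2 \left(-18\right) \left(-5\right) = \left(-36\right) \left(-5\right) = 180$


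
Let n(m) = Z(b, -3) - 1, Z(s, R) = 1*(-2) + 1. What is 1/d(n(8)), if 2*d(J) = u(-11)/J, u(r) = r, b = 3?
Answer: 4/11 ≈ 0.36364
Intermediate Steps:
Z(s, R) = -1 (Z(s, R) = -2 + 1 = -1)
n(m) = -2 (n(m) = -1 - 1 = -2)
d(J) = -11/(2*J) (d(J) = (-11/J)/2 = -11/(2*J))
1/d(n(8)) = 1/(-11/2/(-2)) = 1/(-11/2*(-½)) = 1/(11/4) = 4/11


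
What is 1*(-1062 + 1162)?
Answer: 100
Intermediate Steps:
1*(-1062 + 1162) = 1*100 = 100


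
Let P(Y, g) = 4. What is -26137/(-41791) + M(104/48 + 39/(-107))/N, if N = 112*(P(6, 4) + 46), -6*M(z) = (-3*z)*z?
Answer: 120710524721959/192917152108800 ≈ 0.62571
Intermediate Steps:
M(z) = z²/2 (M(z) = -(-3*z)*z/6 = -(-1)*z²/2 = z²/2)
N = 5600 (N = 112*(4 + 46) = 112*50 = 5600)
-26137/(-41791) + M(104/48 + 39/(-107))/N = -26137/(-41791) + ((104/48 + 39/(-107))²/2)/5600 = -26137*(-1/41791) + ((104*(1/48) + 39*(-1/107))²/2)*(1/5600) = 26137/41791 + ((13/6 - 39/107)²/2)*(1/5600) = 26137/41791 + ((1157/642)²/2)*(1/5600) = 26137/41791 + ((½)*(1338649/412164))*(1/5600) = 26137/41791 + (1338649/824328)*(1/5600) = 26137/41791 + 1338649/4616236800 = 120710524721959/192917152108800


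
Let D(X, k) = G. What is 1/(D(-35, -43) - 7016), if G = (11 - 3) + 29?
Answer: -1/6979 ≈ -0.00014329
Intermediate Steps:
G = 37 (G = 8 + 29 = 37)
D(X, k) = 37
1/(D(-35, -43) - 7016) = 1/(37 - 7016) = 1/(-6979) = -1/6979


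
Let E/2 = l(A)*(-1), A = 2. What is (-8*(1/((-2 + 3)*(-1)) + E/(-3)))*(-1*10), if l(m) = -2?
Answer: -560/3 ≈ -186.67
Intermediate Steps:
E = 4 (E = 2*(-2*(-1)) = 2*2 = 4)
(-8*(1/((-2 + 3)*(-1)) + E/(-3)))*(-1*10) = (-8*(1/((-2 + 3)*(-1)) + 4/(-3)))*(-1*10) = -8*(-1/1 + 4*(-1/3))*(-10) = -8*(1*(-1) - 4/3)*(-10) = -8*(-1 - 4/3)*(-10) = -8*(-7/3)*(-10) = (56/3)*(-10) = -560/3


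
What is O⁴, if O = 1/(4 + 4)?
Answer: 1/4096 ≈ 0.00024414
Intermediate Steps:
O = ⅛ (O = 1/8 = ⅛ ≈ 0.12500)
O⁴ = (⅛)⁴ = 1/4096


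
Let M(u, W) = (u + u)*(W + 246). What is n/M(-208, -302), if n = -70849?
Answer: -70849/23296 ≈ -3.0413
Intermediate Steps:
M(u, W) = 2*u*(246 + W) (M(u, W) = (2*u)*(246 + W) = 2*u*(246 + W))
n/M(-208, -302) = -70849*(-1/(416*(246 - 302))) = -70849/(2*(-208)*(-56)) = -70849/23296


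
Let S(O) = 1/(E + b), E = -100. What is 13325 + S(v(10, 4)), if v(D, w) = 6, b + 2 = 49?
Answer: 706224/53 ≈ 13325.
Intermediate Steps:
b = 47 (b = -2 + 49 = 47)
S(O) = -1/53 (S(O) = 1/(-100 + 47) = 1/(-53) = -1/53)
13325 + S(v(10, 4)) = 13325 - 1/53 = 706224/53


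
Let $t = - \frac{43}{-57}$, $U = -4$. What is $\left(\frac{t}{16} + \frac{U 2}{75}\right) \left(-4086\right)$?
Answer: $\frac{924117}{3800} \approx 243.19$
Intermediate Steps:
$t = \frac{43}{57}$ ($t = \left(-43\right) \left(- \frac{1}{57}\right) = \frac{43}{57} \approx 0.75439$)
$\left(\frac{t}{16} + \frac{U 2}{75}\right) \left(-4086\right) = \left(\frac{43}{57 \cdot 16} + \frac{\left(-4\right) 2}{75}\right) \left(-4086\right) = \left(\frac{43}{57} \cdot \frac{1}{16} - \frac{8}{75}\right) \left(-4086\right) = \left(\frac{43}{912} - \frac{8}{75}\right) \left(-4086\right) = \left(- \frac{1357}{22800}\right) \left(-4086\right) = \frac{924117}{3800}$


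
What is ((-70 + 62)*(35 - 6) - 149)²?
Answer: 145161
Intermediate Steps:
((-70 + 62)*(35 - 6) - 149)² = (-8*29 - 149)² = (-232 - 149)² = (-381)² = 145161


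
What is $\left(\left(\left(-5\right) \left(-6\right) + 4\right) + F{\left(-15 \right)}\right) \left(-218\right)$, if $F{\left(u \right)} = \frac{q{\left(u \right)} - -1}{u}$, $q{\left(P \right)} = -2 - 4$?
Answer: $- \frac{22454}{3} \approx -7484.7$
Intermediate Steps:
$q{\left(P \right)} = -6$
$F{\left(u \right)} = - \frac{5}{u}$ ($F{\left(u \right)} = \frac{-6 - -1}{u} = \frac{-6 + 1}{u} = - \frac{5}{u}$)
$\left(\left(\left(-5\right) \left(-6\right) + 4\right) + F{\left(-15 \right)}\right) \left(-218\right) = \left(\left(\left(-5\right) \left(-6\right) + 4\right) - \frac{5}{-15}\right) \left(-218\right) = \left(\left(30 + 4\right) - - \frac{1}{3}\right) \left(-218\right) = \left(34 + \frac{1}{3}\right) \left(-218\right) = \frac{103}{3} \left(-218\right) = - \frac{22454}{3}$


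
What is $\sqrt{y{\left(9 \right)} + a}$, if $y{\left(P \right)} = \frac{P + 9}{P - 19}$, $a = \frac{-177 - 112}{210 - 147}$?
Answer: $\frac{2 i \sqrt{17605}}{105} \approx 2.5273 i$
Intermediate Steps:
$a = - \frac{289}{63} \approx -4.5873$
$y{\left(P \right)} = \frac{9 + P}{-19 + P}$
$\sqrt{y{\left(9 \right)} + a} = \sqrt{\frac{9 + 9}{-19 + 9} - \frac{289}{63}} = \sqrt{\frac{1}{-10} \cdot 18 - \frac{289}{63}} = \sqrt{\left(- \frac{1}{10}\right) 18 - \frac{289}{63}} = \sqrt{- \frac{9}{5} - \frac{289}{63}} = \sqrt{- \frac{2012}{315}} = \frac{2 i \sqrt{17605}}{105}$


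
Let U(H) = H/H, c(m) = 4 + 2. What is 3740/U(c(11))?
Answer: 3740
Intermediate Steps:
c(m) = 6
U(H) = 1
3740/U(c(11)) = 3740/1 = 3740*1 = 3740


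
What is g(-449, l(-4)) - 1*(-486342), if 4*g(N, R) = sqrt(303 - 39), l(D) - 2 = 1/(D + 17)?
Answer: 486342 + sqrt(66)/2 ≈ 4.8635e+5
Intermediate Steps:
l(D) = 2 + 1/(17 + D) (l(D) = 2 + 1/(D + 17) = 2 + 1/(17 + D))
g(N, R) = sqrt(66)/2 (g(N, R) = sqrt(303 - 39)/4 = sqrt(264)/4 = (2*sqrt(66))/4 = sqrt(66)/2)
g(-449, l(-4)) - 1*(-486342) = sqrt(66)/2 - 1*(-486342) = sqrt(66)/2 + 486342 = 486342 + sqrt(66)/2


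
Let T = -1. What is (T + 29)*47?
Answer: 1316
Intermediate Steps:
(T + 29)*47 = (-1 + 29)*47 = 28*47 = 1316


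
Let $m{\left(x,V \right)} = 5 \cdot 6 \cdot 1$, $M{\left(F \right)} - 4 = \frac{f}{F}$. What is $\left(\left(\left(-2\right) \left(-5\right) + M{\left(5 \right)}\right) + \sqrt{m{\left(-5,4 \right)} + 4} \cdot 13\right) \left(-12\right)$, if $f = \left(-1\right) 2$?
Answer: $- \frac{816}{5} - 156 \sqrt{34} \approx -1072.8$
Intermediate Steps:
$f = -2$
$M{\left(F \right)} = 4 - \frac{2}{F}$
$m{\left(x,V \right)} = 30$ ($m{\left(x,V \right)} = 30 \cdot 1 = 30$)
$\left(\left(\left(-2\right) \left(-5\right) + M{\left(5 \right)}\right) + \sqrt{m{\left(-5,4 \right)} + 4} \cdot 13\right) \left(-12\right) = \left(\left(\left(-2\right) \left(-5\right) + \left(4 - \frac{2}{5}\right)\right) + \sqrt{30 + 4} \cdot 13\right) \left(-12\right) = \left(\left(10 + \left(4 - \frac{2}{5}\right)\right) + \sqrt{34} \cdot 13\right) \left(-12\right) = \left(\left(10 + \left(4 - \frac{2}{5}\right)\right) + 13 \sqrt{34}\right) \left(-12\right) = \left(\left(10 + \frac{18}{5}\right) + 13 \sqrt{34}\right) \left(-12\right) = \left(\frac{68}{5} + 13 \sqrt{34}\right) \left(-12\right) = - \frac{816}{5} - 156 \sqrt{34}$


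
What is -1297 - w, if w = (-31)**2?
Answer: -2258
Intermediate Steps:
w = 961
-1297 - w = -1297 - 1*961 = -1297 - 961 = -2258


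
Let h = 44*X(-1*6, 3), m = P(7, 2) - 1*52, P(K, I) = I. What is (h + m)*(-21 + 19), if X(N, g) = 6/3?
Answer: -76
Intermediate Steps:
X(N, g) = 2 (X(N, g) = 6*(1/3) = 2)
m = -50 (m = 2 - 1*52 = 2 - 52 = -50)
h = 88 (h = 44*2 = 88)
(h + m)*(-21 + 19) = (88 - 50)*(-21 + 19) = 38*(-2) = -76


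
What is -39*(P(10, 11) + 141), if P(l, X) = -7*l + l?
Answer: -3159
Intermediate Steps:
P(l, X) = -6*l
-39*(P(10, 11) + 141) = -39*(-6*10 + 141) = -39*(-60 + 141) = -39*81 = -3159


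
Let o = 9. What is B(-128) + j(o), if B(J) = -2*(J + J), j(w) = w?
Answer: 521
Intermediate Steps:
B(J) = -4*J
B(-128) + j(o) = -4*(-128) + 9 = 512 + 9 = 521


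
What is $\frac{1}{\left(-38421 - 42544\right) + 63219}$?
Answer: $- \frac{1}{17746} \approx -5.6351 \cdot 10^{-5}$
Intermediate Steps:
$\frac{1}{\left(-38421 - 42544\right) + 63219} = \frac{1}{-80965 + 63219} = \frac{1}{-17746} = - \frac{1}{17746}$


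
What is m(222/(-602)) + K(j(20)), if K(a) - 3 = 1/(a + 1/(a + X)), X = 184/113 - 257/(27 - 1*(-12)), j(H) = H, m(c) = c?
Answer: 1073235119/400302007 ≈ 2.6811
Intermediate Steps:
X = -21865/4407 (X = 184*(1/113) - 257/(27 + 12) = 184/113 - 257/39 = -21865/4407 ≈ -4.9614)
K(a) = 3 + 1/(a + 1/(-21865/4407 + a)) (K(a) = 3 + 1/(a + 1/(a - 21865/4407)) = 3 + 1/(a + 1/(-21865/4407 + a)))
m(222/(-602)) + K(j(20)) = 222/(-602) + (-8644 - 61188*20 + 13221*20²)/(4407 - 21865*20 + 4407*20²) = 222*(-1/602) + (-8644 - 1223760 + 13221*400)/(4407 - 437300 + 4407*400) = -111/301 + (-8644 - 1223760 + 5288400)/(4407 - 437300 + 1762800) = -111/301 + 4055996/1329907 = 1073235119/400302007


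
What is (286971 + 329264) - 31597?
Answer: 584638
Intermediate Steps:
(286971 + 329264) - 31597 = 616235 - 31597 = 584638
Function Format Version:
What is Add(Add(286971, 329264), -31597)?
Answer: 584638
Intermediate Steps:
Add(Add(286971, 329264), -31597) = Add(616235, -31597) = 584638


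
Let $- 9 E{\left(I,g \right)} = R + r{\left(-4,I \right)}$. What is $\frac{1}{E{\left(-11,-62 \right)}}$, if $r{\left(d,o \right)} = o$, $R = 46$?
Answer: $- \frac{9}{35} \approx -0.25714$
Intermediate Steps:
$E{\left(I,g \right)} = - \frac{46}{9} - \frac{I}{9}$ ($E{\left(I,g \right)} = - \frac{46 + I}{9} = - \frac{46}{9} - \frac{I}{9}$)
$\frac{1}{E{\left(-11,-62 \right)}} = \frac{1}{- \frac{46}{9} - - \frac{11}{9}} = \frac{1}{- \frac{46}{9} + \frac{11}{9}} = \frac{1}{- \frac{35}{9}} = - \frac{9}{35}$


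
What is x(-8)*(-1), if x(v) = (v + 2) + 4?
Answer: 2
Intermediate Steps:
x(v) = 6 + v (x(v) = (2 + v) + 4 = 6 + v)
x(-8)*(-1) = (6 - 8)*(-1) = -2*(-1) = 2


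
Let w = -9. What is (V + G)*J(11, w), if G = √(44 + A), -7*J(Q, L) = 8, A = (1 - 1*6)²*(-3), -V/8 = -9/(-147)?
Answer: 192/343 - 8*I*√31/7 ≈ 0.55977 - 6.3632*I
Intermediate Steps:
V = -24/49 (V = -(-72)/(-147) = -(-72)*(-1)/147 = -8*3/49 = -24/49 ≈ -0.48980)
A = -75 (A = (1 - 6)²*(-3) = (-5)²*(-3) = 25*(-3) = -75)
J(Q, L) = -8/7 (J(Q, L) = -⅐*8 = -8/7)
G = I*√31 (G = √(44 - 75) = √(-31) = I*√31 ≈ 5.5678*I)
(V + G)*J(11, w) = (-24/49 + I*√31)*(-8/7) = 192/343 - 8*I*√31/7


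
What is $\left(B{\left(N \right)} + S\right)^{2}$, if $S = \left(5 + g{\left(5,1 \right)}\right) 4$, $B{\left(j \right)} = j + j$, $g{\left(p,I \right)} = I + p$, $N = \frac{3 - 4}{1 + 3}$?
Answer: $\frac{7569}{4} \approx 1892.3$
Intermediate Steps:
$N = - \frac{1}{4} \approx -0.25$
$B{\left(j \right)} = 2 j$
$S = 44$ ($S = \left(5 + \left(1 + 5\right)\right) 4 = \left(5 + 6\right) 4 = 11 \cdot 4 = 44$)
$\left(B{\left(N \right)} + S\right)^{2} = \left(2 \left(- \frac{1}{4}\right) + 44\right)^{2} = \left(- \frac{1}{2} + 44\right)^{2} = \left(\frac{87}{2}\right)^{2} = \frac{7569}{4}$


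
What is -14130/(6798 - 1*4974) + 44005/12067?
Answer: -15040265/3668368 ≈ -4.1000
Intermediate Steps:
-14130/(6798 - 1*4974) + 44005/12067 = -14130/(6798 - 4974) + 44005*(1/12067) = -14130/1824 + 44005/12067 = -14130*1/1824 + 44005/12067 = -2355/304 + 44005/12067 = -15040265/3668368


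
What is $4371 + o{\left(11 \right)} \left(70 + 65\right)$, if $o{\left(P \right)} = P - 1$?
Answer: $5721$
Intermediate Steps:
$o{\left(P \right)} = -1 + P$ ($o{\left(P \right)} = P - 1 = -1 + P$)
$4371 + o{\left(11 \right)} \left(70 + 65\right) = 4371 + \left(-1 + 11\right) \left(70 + 65\right) = 4371 + 10 \cdot 135 = 4371 + 1350 = 5721$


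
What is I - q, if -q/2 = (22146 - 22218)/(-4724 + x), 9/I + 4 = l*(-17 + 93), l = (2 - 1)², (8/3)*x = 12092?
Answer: 2683/3032 ≈ 0.88489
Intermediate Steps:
x = 9069/2 (x = (3/8)*12092 = 9069/2 ≈ 4534.5)
l = 1 (l = 1² = 1)
I = ⅛ (I = 9/(-4 + 1*(-17 + 93)) = 9/(-4 + 1*76) = 9/(-4 + 76) = 9/72 = 9*(1/72) = ⅛ ≈ 0.12500)
q = -288/379 (q = -2*(22146 - 22218)/(-4724 + 9069/2) = -(-144)/(-379/2) = -(-144)*(-2)/379 = -2*144/379 = -288/379 ≈ -0.75989)
I - q = ⅛ - 1*(-288/379) = ⅛ + 288/379 = 2683/3032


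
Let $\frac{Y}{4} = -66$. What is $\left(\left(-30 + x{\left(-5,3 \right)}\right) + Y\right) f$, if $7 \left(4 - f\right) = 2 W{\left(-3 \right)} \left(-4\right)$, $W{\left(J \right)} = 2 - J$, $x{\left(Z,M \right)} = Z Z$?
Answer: $- \frac{18292}{7} \approx -2613.1$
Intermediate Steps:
$x{\left(Z,M \right)} = Z^{2}$
$f = \frac{68}{7}$ ($f = 4 - \frac{2 \left(2 - -3\right) \left(-4\right)}{7} = 4 - \frac{2 \left(2 + 3\right) \left(-4\right)}{7} = 4 - \frac{2 \cdot 5 \left(-4\right)}{7} = 4 - \frac{10 \left(-4\right)}{7} = 4 - - \frac{40}{7} = 4 + \frac{40}{7} = \frac{68}{7} \approx 9.7143$)
$Y = -264$ ($Y = 4 \left(-66\right) = -264$)
$\left(\left(-30 + x{\left(-5,3 \right)}\right) + Y\right) f = \left(\left(-30 + \left(-5\right)^{2}\right) - 264\right) \frac{68}{7} = \left(\left(-30 + 25\right) - 264\right) \frac{68}{7} = \left(-5 - 264\right) \frac{68}{7} = \left(-269\right) \frac{68}{7} = - \frac{18292}{7}$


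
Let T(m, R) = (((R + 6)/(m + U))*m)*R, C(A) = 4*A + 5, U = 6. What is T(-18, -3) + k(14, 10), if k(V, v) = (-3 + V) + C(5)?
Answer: 45/2 ≈ 22.500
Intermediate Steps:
C(A) = 5 + 4*A
k(V, v) = 22 + V (k(V, v) = (-3 + V) + (5 + 4*5) = (-3 + V) + (5 + 20) = (-3 + V) + 25 = 22 + V)
T(m, R) = R*m*(6 + R)/(6 + m) (T(m, R) = (((R + 6)/(m + 6))*m)*R = (((6 + R)/(6 + m))*m)*R = (m*(6 + R)/(6 + m))*R = R*m*(6 + R)/(6 + m))
T(-18, -3) + k(14, 10) = -3*(-18)*(6 - 3)/(6 - 18) + (22 + 14) = -3*(-18)*3/(-12) + 36 = -3*(-18)*(-1/12)*3 + 36 = -27/2 + 36 = 45/2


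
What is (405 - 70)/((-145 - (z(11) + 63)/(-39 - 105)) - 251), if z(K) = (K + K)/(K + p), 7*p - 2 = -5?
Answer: -44622/52687 ≈ -0.84693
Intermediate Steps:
p = -3/7 (p = 2/7 + (⅐)*(-5) = 2/7 - 5/7 = -3/7 ≈ -0.42857)
z(K) = 2*K/(-3/7 + K) (z(K) = (K + K)/(K - 3/7) = (2*K)/(-3/7 + K) = 2*K/(-3/7 + K))
(405 - 70)/((-145 - (z(11) + 63)/(-39 - 105)) - 251) = (405 - 70)/((-145 - (14*11/(-3 + 7*11) + 63)/(-39 - 105)) - 251) = 335/((-145 - (14*11/(-3 + 77) + 63)/(-144)) - 251) = 335/((-145 - (14*11/74 + 63)*(-1)/144) - 251) = 335/((-145 - (14*11*(1/74) + 63)*(-1)/144) - 251) = 335/((-145 - (77/37 + 63)*(-1)/144) - 251) = 335/((-145 - 2408*(-1)/(37*144)) - 251) = 335/((-145 - 1*(-301/666)) - 251) = 335/((-145 + 301/666) - 251) = 335/(-96269/666 - 251) = 335/(-263435/666) = 335*(-666/263435) = -44622/52687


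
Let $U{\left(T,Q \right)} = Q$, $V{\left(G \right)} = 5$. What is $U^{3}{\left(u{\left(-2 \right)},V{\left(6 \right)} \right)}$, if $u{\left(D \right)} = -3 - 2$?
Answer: $125$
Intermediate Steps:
$u{\left(D \right)} = -5$ ($u{\left(D \right)} = -3 - 2 = -5$)
$U^{3}{\left(u{\left(-2 \right)},V{\left(6 \right)} \right)} = 5^{3} = 125$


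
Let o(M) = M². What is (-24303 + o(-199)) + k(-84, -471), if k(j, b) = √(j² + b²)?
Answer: 15298 + 3*√25433 ≈ 15776.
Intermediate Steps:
k(j, b) = √(b² + j²)
(-24303 + o(-199)) + k(-84, -471) = (-24303 + (-199)²) + √((-471)² + (-84)²) = (-24303 + 39601) + √(221841 + 7056) = 15298 + √228897 = 15298 + 3*√25433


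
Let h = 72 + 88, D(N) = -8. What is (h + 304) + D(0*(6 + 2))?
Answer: 456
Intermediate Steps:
h = 160
(h + 304) + D(0*(6 + 2)) = (160 + 304) - 8 = 464 - 8 = 456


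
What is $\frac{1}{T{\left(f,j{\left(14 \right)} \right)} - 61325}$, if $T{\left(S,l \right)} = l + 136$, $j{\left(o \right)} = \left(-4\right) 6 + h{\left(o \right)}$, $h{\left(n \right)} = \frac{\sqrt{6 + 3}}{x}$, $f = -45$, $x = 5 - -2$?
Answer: $- \frac{7}{428488} \approx -1.6337 \cdot 10^{-5}$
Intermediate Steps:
$x = 7$ ($x = 5 + 2 = 7$)
$h{\left(n \right)} = \frac{3}{7}$ ($h{\left(n \right)} = \frac{\sqrt{6 + 3}}{7} = \sqrt{9} \cdot \frac{1}{7} = 3 \cdot \frac{1}{7} = \frac{3}{7}$)
$j{\left(o \right)} = - \frac{165}{7}$ ($j{\left(o \right)} = \left(-4\right) 6 + \frac{3}{7} = -24 + \frac{3}{7} = - \frac{165}{7}$)
$T{\left(S,l \right)} = 136 + l$
$\frac{1}{T{\left(f,j{\left(14 \right)} \right)} - 61325} = \frac{1}{\left(136 - \frac{165}{7}\right) - 61325} = \frac{1}{\frac{787}{7} - 61325} = \frac{1}{- \frac{428488}{7}} = - \frac{7}{428488}$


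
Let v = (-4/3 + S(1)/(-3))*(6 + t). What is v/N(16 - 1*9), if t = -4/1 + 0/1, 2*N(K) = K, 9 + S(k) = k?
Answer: 16/21 ≈ 0.76190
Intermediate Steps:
S(k) = -9 + k
N(K) = K/2
t = -4 (t = -4*1 + 0*1 = -4 + 0 = -4)
v = 8/3 (v = (-4/3 + (-9 + 1)/(-3))*(6 - 4) = (-4*1/3 - 8*(-1/3))*2 = (-4/3 + 8/3)*2 = (4/3)*2 = 8/3 ≈ 2.6667)
v/N(16 - 1*9) = 8/(3*(((16 - 1*9)/2))) = 8/(3*(((16 - 9)/2))) = 8/(3*(((1/2)*7))) = 8/(3*(7/2)) = (8/3)*(2/7) = 16/21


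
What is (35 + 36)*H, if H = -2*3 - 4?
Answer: -710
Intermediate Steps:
H = -10 (H = -6 - 4 = -10)
(35 + 36)*H = (35 + 36)*(-10) = 71*(-10) = -710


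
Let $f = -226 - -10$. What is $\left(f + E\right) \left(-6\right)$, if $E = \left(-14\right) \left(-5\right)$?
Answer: $876$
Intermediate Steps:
$f = -216$ ($f = -226 + 10 = -216$)
$E = 70$
$\left(f + E\right) \left(-6\right) = \left(-216 + 70\right) \left(-6\right) = \left(-146\right) \left(-6\right) = 876$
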